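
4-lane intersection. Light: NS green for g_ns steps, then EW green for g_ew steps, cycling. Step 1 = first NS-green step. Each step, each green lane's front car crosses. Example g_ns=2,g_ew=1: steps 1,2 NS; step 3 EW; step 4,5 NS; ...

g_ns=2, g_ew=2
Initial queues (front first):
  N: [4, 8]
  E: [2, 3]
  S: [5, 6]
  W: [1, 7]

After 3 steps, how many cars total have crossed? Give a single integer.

Step 1 [NS]: N:car4-GO,E:wait,S:car5-GO,W:wait | queues: N=1 E=2 S=1 W=2
Step 2 [NS]: N:car8-GO,E:wait,S:car6-GO,W:wait | queues: N=0 E=2 S=0 W=2
Step 3 [EW]: N:wait,E:car2-GO,S:wait,W:car1-GO | queues: N=0 E=1 S=0 W=1
Cars crossed by step 3: 6

Answer: 6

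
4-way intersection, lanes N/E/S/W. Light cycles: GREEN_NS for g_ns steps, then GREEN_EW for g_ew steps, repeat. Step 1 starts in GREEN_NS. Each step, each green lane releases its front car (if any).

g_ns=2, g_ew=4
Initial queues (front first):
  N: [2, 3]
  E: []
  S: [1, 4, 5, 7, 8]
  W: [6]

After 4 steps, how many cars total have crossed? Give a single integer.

Step 1 [NS]: N:car2-GO,E:wait,S:car1-GO,W:wait | queues: N=1 E=0 S=4 W=1
Step 2 [NS]: N:car3-GO,E:wait,S:car4-GO,W:wait | queues: N=0 E=0 S=3 W=1
Step 3 [EW]: N:wait,E:empty,S:wait,W:car6-GO | queues: N=0 E=0 S=3 W=0
Step 4 [EW]: N:wait,E:empty,S:wait,W:empty | queues: N=0 E=0 S=3 W=0
Cars crossed by step 4: 5

Answer: 5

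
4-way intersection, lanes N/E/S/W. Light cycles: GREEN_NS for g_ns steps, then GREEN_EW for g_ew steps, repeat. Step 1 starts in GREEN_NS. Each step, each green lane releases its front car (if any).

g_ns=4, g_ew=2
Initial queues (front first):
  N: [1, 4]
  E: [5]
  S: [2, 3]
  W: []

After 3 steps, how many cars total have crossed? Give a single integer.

Answer: 4

Derivation:
Step 1 [NS]: N:car1-GO,E:wait,S:car2-GO,W:wait | queues: N=1 E=1 S=1 W=0
Step 2 [NS]: N:car4-GO,E:wait,S:car3-GO,W:wait | queues: N=0 E=1 S=0 W=0
Step 3 [NS]: N:empty,E:wait,S:empty,W:wait | queues: N=0 E=1 S=0 W=0
Cars crossed by step 3: 4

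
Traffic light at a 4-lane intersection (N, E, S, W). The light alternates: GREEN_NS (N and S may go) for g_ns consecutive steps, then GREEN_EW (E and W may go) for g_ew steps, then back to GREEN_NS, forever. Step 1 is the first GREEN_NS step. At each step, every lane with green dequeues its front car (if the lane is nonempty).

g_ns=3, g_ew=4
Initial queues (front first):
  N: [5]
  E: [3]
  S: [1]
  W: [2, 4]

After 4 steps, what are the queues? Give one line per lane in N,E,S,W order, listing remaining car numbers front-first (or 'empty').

Step 1 [NS]: N:car5-GO,E:wait,S:car1-GO,W:wait | queues: N=0 E=1 S=0 W=2
Step 2 [NS]: N:empty,E:wait,S:empty,W:wait | queues: N=0 E=1 S=0 W=2
Step 3 [NS]: N:empty,E:wait,S:empty,W:wait | queues: N=0 E=1 S=0 W=2
Step 4 [EW]: N:wait,E:car3-GO,S:wait,W:car2-GO | queues: N=0 E=0 S=0 W=1

N: empty
E: empty
S: empty
W: 4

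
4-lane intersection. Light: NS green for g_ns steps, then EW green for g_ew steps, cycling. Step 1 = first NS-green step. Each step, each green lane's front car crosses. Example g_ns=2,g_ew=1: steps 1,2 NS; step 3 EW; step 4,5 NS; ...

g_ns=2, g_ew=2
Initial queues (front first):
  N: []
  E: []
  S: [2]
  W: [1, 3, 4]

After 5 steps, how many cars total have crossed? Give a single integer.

Step 1 [NS]: N:empty,E:wait,S:car2-GO,W:wait | queues: N=0 E=0 S=0 W=3
Step 2 [NS]: N:empty,E:wait,S:empty,W:wait | queues: N=0 E=0 S=0 W=3
Step 3 [EW]: N:wait,E:empty,S:wait,W:car1-GO | queues: N=0 E=0 S=0 W=2
Step 4 [EW]: N:wait,E:empty,S:wait,W:car3-GO | queues: N=0 E=0 S=0 W=1
Step 5 [NS]: N:empty,E:wait,S:empty,W:wait | queues: N=0 E=0 S=0 W=1
Cars crossed by step 5: 3

Answer: 3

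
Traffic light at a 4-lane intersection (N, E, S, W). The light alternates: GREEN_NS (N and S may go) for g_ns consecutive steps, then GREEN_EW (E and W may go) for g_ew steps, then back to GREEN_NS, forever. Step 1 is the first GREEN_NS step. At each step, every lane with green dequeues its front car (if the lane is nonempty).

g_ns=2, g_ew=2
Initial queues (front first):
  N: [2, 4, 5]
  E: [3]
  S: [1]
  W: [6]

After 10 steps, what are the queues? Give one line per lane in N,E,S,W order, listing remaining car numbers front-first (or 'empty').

Step 1 [NS]: N:car2-GO,E:wait,S:car1-GO,W:wait | queues: N=2 E=1 S=0 W=1
Step 2 [NS]: N:car4-GO,E:wait,S:empty,W:wait | queues: N=1 E=1 S=0 W=1
Step 3 [EW]: N:wait,E:car3-GO,S:wait,W:car6-GO | queues: N=1 E=0 S=0 W=0
Step 4 [EW]: N:wait,E:empty,S:wait,W:empty | queues: N=1 E=0 S=0 W=0
Step 5 [NS]: N:car5-GO,E:wait,S:empty,W:wait | queues: N=0 E=0 S=0 W=0

N: empty
E: empty
S: empty
W: empty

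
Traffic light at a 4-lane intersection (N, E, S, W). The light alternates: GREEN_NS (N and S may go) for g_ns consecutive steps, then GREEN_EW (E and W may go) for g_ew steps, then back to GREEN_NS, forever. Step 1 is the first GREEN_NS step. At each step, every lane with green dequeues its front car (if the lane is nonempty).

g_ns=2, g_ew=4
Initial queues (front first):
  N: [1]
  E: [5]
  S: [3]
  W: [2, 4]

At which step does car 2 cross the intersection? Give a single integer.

Step 1 [NS]: N:car1-GO,E:wait,S:car3-GO,W:wait | queues: N=0 E=1 S=0 W=2
Step 2 [NS]: N:empty,E:wait,S:empty,W:wait | queues: N=0 E=1 S=0 W=2
Step 3 [EW]: N:wait,E:car5-GO,S:wait,W:car2-GO | queues: N=0 E=0 S=0 W=1
Step 4 [EW]: N:wait,E:empty,S:wait,W:car4-GO | queues: N=0 E=0 S=0 W=0
Car 2 crosses at step 3

3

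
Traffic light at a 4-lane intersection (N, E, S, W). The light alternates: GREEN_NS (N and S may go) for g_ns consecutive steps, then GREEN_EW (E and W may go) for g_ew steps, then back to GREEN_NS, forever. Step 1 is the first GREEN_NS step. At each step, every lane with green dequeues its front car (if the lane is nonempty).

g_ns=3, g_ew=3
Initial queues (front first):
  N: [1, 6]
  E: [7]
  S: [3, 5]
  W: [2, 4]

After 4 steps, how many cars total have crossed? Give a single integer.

Step 1 [NS]: N:car1-GO,E:wait,S:car3-GO,W:wait | queues: N=1 E=1 S=1 W=2
Step 2 [NS]: N:car6-GO,E:wait,S:car5-GO,W:wait | queues: N=0 E=1 S=0 W=2
Step 3 [NS]: N:empty,E:wait,S:empty,W:wait | queues: N=0 E=1 S=0 W=2
Step 4 [EW]: N:wait,E:car7-GO,S:wait,W:car2-GO | queues: N=0 E=0 S=0 W=1
Cars crossed by step 4: 6

Answer: 6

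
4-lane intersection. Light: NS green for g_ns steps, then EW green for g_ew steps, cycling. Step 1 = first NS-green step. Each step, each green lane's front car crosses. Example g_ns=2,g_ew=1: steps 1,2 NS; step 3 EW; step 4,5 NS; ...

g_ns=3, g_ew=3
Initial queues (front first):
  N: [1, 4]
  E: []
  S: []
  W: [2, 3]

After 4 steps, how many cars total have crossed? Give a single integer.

Answer: 3

Derivation:
Step 1 [NS]: N:car1-GO,E:wait,S:empty,W:wait | queues: N=1 E=0 S=0 W=2
Step 2 [NS]: N:car4-GO,E:wait,S:empty,W:wait | queues: N=0 E=0 S=0 W=2
Step 3 [NS]: N:empty,E:wait,S:empty,W:wait | queues: N=0 E=0 S=0 W=2
Step 4 [EW]: N:wait,E:empty,S:wait,W:car2-GO | queues: N=0 E=0 S=0 W=1
Cars crossed by step 4: 3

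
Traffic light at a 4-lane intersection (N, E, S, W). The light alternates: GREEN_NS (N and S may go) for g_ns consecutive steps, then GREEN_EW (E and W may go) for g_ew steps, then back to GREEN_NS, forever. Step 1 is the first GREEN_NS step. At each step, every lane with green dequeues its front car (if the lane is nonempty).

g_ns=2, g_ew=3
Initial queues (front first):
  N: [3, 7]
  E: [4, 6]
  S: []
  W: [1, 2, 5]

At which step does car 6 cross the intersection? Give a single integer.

Step 1 [NS]: N:car3-GO,E:wait,S:empty,W:wait | queues: N=1 E=2 S=0 W=3
Step 2 [NS]: N:car7-GO,E:wait,S:empty,W:wait | queues: N=0 E=2 S=0 W=3
Step 3 [EW]: N:wait,E:car4-GO,S:wait,W:car1-GO | queues: N=0 E=1 S=0 W=2
Step 4 [EW]: N:wait,E:car6-GO,S:wait,W:car2-GO | queues: N=0 E=0 S=0 W=1
Step 5 [EW]: N:wait,E:empty,S:wait,W:car5-GO | queues: N=0 E=0 S=0 W=0
Car 6 crosses at step 4

4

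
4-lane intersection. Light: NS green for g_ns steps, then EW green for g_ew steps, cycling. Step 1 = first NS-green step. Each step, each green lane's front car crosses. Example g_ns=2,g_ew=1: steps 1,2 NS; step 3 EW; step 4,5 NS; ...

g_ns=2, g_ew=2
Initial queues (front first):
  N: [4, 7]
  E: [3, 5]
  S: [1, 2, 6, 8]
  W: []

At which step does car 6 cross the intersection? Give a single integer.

Step 1 [NS]: N:car4-GO,E:wait,S:car1-GO,W:wait | queues: N=1 E=2 S=3 W=0
Step 2 [NS]: N:car7-GO,E:wait,S:car2-GO,W:wait | queues: N=0 E=2 S=2 W=0
Step 3 [EW]: N:wait,E:car3-GO,S:wait,W:empty | queues: N=0 E=1 S=2 W=0
Step 4 [EW]: N:wait,E:car5-GO,S:wait,W:empty | queues: N=0 E=0 S=2 W=0
Step 5 [NS]: N:empty,E:wait,S:car6-GO,W:wait | queues: N=0 E=0 S=1 W=0
Step 6 [NS]: N:empty,E:wait,S:car8-GO,W:wait | queues: N=0 E=0 S=0 W=0
Car 6 crosses at step 5

5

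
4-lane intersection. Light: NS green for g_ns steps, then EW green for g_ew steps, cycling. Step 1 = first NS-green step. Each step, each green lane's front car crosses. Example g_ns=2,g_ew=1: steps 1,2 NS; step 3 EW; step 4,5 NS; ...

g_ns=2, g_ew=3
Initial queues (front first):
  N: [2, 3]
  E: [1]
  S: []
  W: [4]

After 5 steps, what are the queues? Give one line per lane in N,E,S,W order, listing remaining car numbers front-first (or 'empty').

Step 1 [NS]: N:car2-GO,E:wait,S:empty,W:wait | queues: N=1 E=1 S=0 W=1
Step 2 [NS]: N:car3-GO,E:wait,S:empty,W:wait | queues: N=0 E=1 S=0 W=1
Step 3 [EW]: N:wait,E:car1-GO,S:wait,W:car4-GO | queues: N=0 E=0 S=0 W=0

N: empty
E: empty
S: empty
W: empty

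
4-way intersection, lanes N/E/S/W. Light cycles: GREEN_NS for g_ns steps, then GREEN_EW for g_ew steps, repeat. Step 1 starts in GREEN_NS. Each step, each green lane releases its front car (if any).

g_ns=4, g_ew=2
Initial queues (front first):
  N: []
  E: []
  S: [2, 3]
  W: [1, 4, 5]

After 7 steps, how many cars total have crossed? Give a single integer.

Answer: 4

Derivation:
Step 1 [NS]: N:empty,E:wait,S:car2-GO,W:wait | queues: N=0 E=0 S=1 W=3
Step 2 [NS]: N:empty,E:wait,S:car3-GO,W:wait | queues: N=0 E=0 S=0 W=3
Step 3 [NS]: N:empty,E:wait,S:empty,W:wait | queues: N=0 E=0 S=0 W=3
Step 4 [NS]: N:empty,E:wait,S:empty,W:wait | queues: N=0 E=0 S=0 W=3
Step 5 [EW]: N:wait,E:empty,S:wait,W:car1-GO | queues: N=0 E=0 S=0 W=2
Step 6 [EW]: N:wait,E:empty,S:wait,W:car4-GO | queues: N=0 E=0 S=0 W=1
Step 7 [NS]: N:empty,E:wait,S:empty,W:wait | queues: N=0 E=0 S=0 W=1
Cars crossed by step 7: 4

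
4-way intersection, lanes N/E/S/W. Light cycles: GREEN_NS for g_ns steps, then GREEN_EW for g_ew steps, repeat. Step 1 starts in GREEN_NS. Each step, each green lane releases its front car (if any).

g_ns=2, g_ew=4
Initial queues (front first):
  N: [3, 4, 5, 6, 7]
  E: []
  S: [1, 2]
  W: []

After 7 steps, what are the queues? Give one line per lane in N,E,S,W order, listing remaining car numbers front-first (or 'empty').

Step 1 [NS]: N:car3-GO,E:wait,S:car1-GO,W:wait | queues: N=4 E=0 S=1 W=0
Step 2 [NS]: N:car4-GO,E:wait,S:car2-GO,W:wait | queues: N=3 E=0 S=0 W=0
Step 3 [EW]: N:wait,E:empty,S:wait,W:empty | queues: N=3 E=0 S=0 W=0
Step 4 [EW]: N:wait,E:empty,S:wait,W:empty | queues: N=3 E=0 S=0 W=0
Step 5 [EW]: N:wait,E:empty,S:wait,W:empty | queues: N=3 E=0 S=0 W=0
Step 6 [EW]: N:wait,E:empty,S:wait,W:empty | queues: N=3 E=0 S=0 W=0
Step 7 [NS]: N:car5-GO,E:wait,S:empty,W:wait | queues: N=2 E=0 S=0 W=0

N: 6 7
E: empty
S: empty
W: empty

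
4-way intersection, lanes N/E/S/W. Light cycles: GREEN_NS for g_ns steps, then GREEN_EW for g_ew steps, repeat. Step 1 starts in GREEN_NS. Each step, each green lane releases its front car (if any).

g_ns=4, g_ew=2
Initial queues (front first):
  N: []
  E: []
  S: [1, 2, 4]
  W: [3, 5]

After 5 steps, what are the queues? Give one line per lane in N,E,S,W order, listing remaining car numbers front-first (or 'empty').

Step 1 [NS]: N:empty,E:wait,S:car1-GO,W:wait | queues: N=0 E=0 S=2 W=2
Step 2 [NS]: N:empty,E:wait,S:car2-GO,W:wait | queues: N=0 E=0 S=1 W=2
Step 3 [NS]: N:empty,E:wait,S:car4-GO,W:wait | queues: N=0 E=0 S=0 W=2
Step 4 [NS]: N:empty,E:wait,S:empty,W:wait | queues: N=0 E=0 S=0 W=2
Step 5 [EW]: N:wait,E:empty,S:wait,W:car3-GO | queues: N=0 E=0 S=0 W=1

N: empty
E: empty
S: empty
W: 5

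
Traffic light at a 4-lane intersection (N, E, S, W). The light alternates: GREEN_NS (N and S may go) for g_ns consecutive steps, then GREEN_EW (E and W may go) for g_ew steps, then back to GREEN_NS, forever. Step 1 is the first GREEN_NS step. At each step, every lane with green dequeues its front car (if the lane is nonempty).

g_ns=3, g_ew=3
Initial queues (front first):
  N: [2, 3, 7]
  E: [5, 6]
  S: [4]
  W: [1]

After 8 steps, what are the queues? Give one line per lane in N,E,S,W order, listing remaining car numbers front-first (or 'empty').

Step 1 [NS]: N:car2-GO,E:wait,S:car4-GO,W:wait | queues: N=2 E=2 S=0 W=1
Step 2 [NS]: N:car3-GO,E:wait,S:empty,W:wait | queues: N=1 E=2 S=0 W=1
Step 3 [NS]: N:car7-GO,E:wait,S:empty,W:wait | queues: N=0 E=2 S=0 W=1
Step 4 [EW]: N:wait,E:car5-GO,S:wait,W:car1-GO | queues: N=0 E=1 S=0 W=0
Step 5 [EW]: N:wait,E:car6-GO,S:wait,W:empty | queues: N=0 E=0 S=0 W=0

N: empty
E: empty
S: empty
W: empty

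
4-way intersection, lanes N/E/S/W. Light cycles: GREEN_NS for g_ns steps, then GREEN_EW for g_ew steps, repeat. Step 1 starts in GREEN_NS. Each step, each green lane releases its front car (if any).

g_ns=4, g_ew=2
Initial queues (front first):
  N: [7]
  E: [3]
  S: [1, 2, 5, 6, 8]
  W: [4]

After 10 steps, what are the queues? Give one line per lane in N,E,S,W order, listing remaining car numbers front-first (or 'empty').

Step 1 [NS]: N:car7-GO,E:wait,S:car1-GO,W:wait | queues: N=0 E=1 S=4 W=1
Step 2 [NS]: N:empty,E:wait,S:car2-GO,W:wait | queues: N=0 E=1 S=3 W=1
Step 3 [NS]: N:empty,E:wait,S:car5-GO,W:wait | queues: N=0 E=1 S=2 W=1
Step 4 [NS]: N:empty,E:wait,S:car6-GO,W:wait | queues: N=0 E=1 S=1 W=1
Step 5 [EW]: N:wait,E:car3-GO,S:wait,W:car4-GO | queues: N=0 E=0 S=1 W=0
Step 6 [EW]: N:wait,E:empty,S:wait,W:empty | queues: N=0 E=0 S=1 W=0
Step 7 [NS]: N:empty,E:wait,S:car8-GO,W:wait | queues: N=0 E=0 S=0 W=0

N: empty
E: empty
S: empty
W: empty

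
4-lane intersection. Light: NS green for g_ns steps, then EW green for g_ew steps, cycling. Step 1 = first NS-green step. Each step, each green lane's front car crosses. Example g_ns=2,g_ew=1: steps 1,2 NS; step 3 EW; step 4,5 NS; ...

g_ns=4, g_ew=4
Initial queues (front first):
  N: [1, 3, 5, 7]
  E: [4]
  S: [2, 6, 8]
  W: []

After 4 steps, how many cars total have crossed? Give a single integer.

Answer: 7

Derivation:
Step 1 [NS]: N:car1-GO,E:wait,S:car2-GO,W:wait | queues: N=3 E=1 S=2 W=0
Step 2 [NS]: N:car3-GO,E:wait,S:car6-GO,W:wait | queues: N=2 E=1 S=1 W=0
Step 3 [NS]: N:car5-GO,E:wait,S:car8-GO,W:wait | queues: N=1 E=1 S=0 W=0
Step 4 [NS]: N:car7-GO,E:wait,S:empty,W:wait | queues: N=0 E=1 S=0 W=0
Cars crossed by step 4: 7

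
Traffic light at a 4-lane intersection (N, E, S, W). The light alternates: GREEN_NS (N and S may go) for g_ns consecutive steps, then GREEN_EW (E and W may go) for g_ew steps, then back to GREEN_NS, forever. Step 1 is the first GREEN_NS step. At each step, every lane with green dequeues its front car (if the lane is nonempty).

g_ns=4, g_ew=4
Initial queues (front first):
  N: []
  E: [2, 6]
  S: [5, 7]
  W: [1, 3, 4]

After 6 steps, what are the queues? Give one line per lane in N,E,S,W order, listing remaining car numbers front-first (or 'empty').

Step 1 [NS]: N:empty,E:wait,S:car5-GO,W:wait | queues: N=0 E=2 S=1 W=3
Step 2 [NS]: N:empty,E:wait,S:car7-GO,W:wait | queues: N=0 E=2 S=0 W=3
Step 3 [NS]: N:empty,E:wait,S:empty,W:wait | queues: N=0 E=2 S=0 W=3
Step 4 [NS]: N:empty,E:wait,S:empty,W:wait | queues: N=0 E=2 S=0 W=3
Step 5 [EW]: N:wait,E:car2-GO,S:wait,W:car1-GO | queues: N=0 E=1 S=0 W=2
Step 6 [EW]: N:wait,E:car6-GO,S:wait,W:car3-GO | queues: N=0 E=0 S=0 W=1

N: empty
E: empty
S: empty
W: 4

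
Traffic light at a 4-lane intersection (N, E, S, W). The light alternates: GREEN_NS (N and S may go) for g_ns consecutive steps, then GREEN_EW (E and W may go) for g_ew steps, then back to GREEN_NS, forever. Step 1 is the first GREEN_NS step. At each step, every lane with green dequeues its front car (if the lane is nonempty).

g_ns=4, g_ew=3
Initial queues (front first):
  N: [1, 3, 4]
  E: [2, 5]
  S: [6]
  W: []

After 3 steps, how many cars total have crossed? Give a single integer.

Step 1 [NS]: N:car1-GO,E:wait,S:car6-GO,W:wait | queues: N=2 E=2 S=0 W=0
Step 2 [NS]: N:car3-GO,E:wait,S:empty,W:wait | queues: N=1 E=2 S=0 W=0
Step 3 [NS]: N:car4-GO,E:wait,S:empty,W:wait | queues: N=0 E=2 S=0 W=0
Cars crossed by step 3: 4

Answer: 4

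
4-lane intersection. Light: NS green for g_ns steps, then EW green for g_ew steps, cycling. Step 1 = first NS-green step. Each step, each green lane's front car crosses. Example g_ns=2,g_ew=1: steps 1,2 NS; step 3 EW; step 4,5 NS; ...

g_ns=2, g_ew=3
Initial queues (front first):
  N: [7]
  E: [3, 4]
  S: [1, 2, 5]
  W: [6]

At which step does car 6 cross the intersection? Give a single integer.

Step 1 [NS]: N:car7-GO,E:wait,S:car1-GO,W:wait | queues: N=0 E=2 S=2 W=1
Step 2 [NS]: N:empty,E:wait,S:car2-GO,W:wait | queues: N=0 E=2 S=1 W=1
Step 3 [EW]: N:wait,E:car3-GO,S:wait,W:car6-GO | queues: N=0 E=1 S=1 W=0
Step 4 [EW]: N:wait,E:car4-GO,S:wait,W:empty | queues: N=0 E=0 S=1 W=0
Step 5 [EW]: N:wait,E:empty,S:wait,W:empty | queues: N=0 E=0 S=1 W=0
Step 6 [NS]: N:empty,E:wait,S:car5-GO,W:wait | queues: N=0 E=0 S=0 W=0
Car 6 crosses at step 3

3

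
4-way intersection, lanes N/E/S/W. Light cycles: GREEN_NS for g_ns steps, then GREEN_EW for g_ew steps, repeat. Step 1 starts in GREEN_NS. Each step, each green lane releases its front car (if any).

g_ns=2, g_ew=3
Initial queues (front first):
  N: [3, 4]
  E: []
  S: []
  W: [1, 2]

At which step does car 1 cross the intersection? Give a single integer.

Step 1 [NS]: N:car3-GO,E:wait,S:empty,W:wait | queues: N=1 E=0 S=0 W=2
Step 2 [NS]: N:car4-GO,E:wait,S:empty,W:wait | queues: N=0 E=0 S=0 W=2
Step 3 [EW]: N:wait,E:empty,S:wait,W:car1-GO | queues: N=0 E=0 S=0 W=1
Step 4 [EW]: N:wait,E:empty,S:wait,W:car2-GO | queues: N=0 E=0 S=0 W=0
Car 1 crosses at step 3

3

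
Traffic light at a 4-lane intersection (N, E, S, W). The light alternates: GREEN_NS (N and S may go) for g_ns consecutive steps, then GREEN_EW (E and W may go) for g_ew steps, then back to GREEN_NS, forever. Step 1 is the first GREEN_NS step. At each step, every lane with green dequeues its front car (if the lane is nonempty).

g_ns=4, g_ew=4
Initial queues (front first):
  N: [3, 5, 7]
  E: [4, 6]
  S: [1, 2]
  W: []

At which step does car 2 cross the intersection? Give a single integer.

Step 1 [NS]: N:car3-GO,E:wait,S:car1-GO,W:wait | queues: N=2 E=2 S=1 W=0
Step 2 [NS]: N:car5-GO,E:wait,S:car2-GO,W:wait | queues: N=1 E=2 S=0 W=0
Step 3 [NS]: N:car7-GO,E:wait,S:empty,W:wait | queues: N=0 E=2 S=0 W=0
Step 4 [NS]: N:empty,E:wait,S:empty,W:wait | queues: N=0 E=2 S=0 W=0
Step 5 [EW]: N:wait,E:car4-GO,S:wait,W:empty | queues: N=0 E=1 S=0 W=0
Step 6 [EW]: N:wait,E:car6-GO,S:wait,W:empty | queues: N=0 E=0 S=0 W=0
Car 2 crosses at step 2

2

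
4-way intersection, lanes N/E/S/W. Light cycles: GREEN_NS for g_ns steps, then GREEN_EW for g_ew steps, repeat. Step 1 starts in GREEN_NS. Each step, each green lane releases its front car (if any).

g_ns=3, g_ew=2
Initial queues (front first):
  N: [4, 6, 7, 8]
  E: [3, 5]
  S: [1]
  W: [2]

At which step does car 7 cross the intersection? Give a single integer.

Step 1 [NS]: N:car4-GO,E:wait,S:car1-GO,W:wait | queues: N=3 E=2 S=0 W=1
Step 2 [NS]: N:car6-GO,E:wait,S:empty,W:wait | queues: N=2 E=2 S=0 W=1
Step 3 [NS]: N:car7-GO,E:wait,S:empty,W:wait | queues: N=1 E=2 S=0 W=1
Step 4 [EW]: N:wait,E:car3-GO,S:wait,W:car2-GO | queues: N=1 E=1 S=0 W=0
Step 5 [EW]: N:wait,E:car5-GO,S:wait,W:empty | queues: N=1 E=0 S=0 W=0
Step 6 [NS]: N:car8-GO,E:wait,S:empty,W:wait | queues: N=0 E=0 S=0 W=0
Car 7 crosses at step 3

3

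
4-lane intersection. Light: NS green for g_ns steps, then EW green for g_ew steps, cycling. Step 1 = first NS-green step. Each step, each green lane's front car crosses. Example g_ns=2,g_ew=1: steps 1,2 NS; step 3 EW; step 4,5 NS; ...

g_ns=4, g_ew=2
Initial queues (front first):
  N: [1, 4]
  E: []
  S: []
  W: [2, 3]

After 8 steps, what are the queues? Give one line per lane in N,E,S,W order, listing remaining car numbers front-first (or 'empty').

Step 1 [NS]: N:car1-GO,E:wait,S:empty,W:wait | queues: N=1 E=0 S=0 W=2
Step 2 [NS]: N:car4-GO,E:wait,S:empty,W:wait | queues: N=0 E=0 S=0 W=2
Step 3 [NS]: N:empty,E:wait,S:empty,W:wait | queues: N=0 E=0 S=0 W=2
Step 4 [NS]: N:empty,E:wait,S:empty,W:wait | queues: N=0 E=0 S=0 W=2
Step 5 [EW]: N:wait,E:empty,S:wait,W:car2-GO | queues: N=0 E=0 S=0 W=1
Step 6 [EW]: N:wait,E:empty,S:wait,W:car3-GO | queues: N=0 E=0 S=0 W=0

N: empty
E: empty
S: empty
W: empty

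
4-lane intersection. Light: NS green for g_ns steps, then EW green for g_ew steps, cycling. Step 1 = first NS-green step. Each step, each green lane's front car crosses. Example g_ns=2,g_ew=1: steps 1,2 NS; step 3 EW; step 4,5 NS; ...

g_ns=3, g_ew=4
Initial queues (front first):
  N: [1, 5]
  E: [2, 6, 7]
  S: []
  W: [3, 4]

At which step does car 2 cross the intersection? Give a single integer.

Step 1 [NS]: N:car1-GO,E:wait,S:empty,W:wait | queues: N=1 E=3 S=0 W=2
Step 2 [NS]: N:car5-GO,E:wait,S:empty,W:wait | queues: N=0 E=3 S=0 W=2
Step 3 [NS]: N:empty,E:wait,S:empty,W:wait | queues: N=0 E=3 S=0 W=2
Step 4 [EW]: N:wait,E:car2-GO,S:wait,W:car3-GO | queues: N=0 E=2 S=0 W=1
Step 5 [EW]: N:wait,E:car6-GO,S:wait,W:car4-GO | queues: N=0 E=1 S=0 W=0
Step 6 [EW]: N:wait,E:car7-GO,S:wait,W:empty | queues: N=0 E=0 S=0 W=0
Car 2 crosses at step 4

4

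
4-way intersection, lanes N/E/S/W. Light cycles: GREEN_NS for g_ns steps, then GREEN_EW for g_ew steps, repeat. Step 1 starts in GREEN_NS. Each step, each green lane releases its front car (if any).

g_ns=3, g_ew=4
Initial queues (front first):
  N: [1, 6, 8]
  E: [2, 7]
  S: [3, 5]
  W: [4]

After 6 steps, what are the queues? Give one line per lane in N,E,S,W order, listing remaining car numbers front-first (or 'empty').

Step 1 [NS]: N:car1-GO,E:wait,S:car3-GO,W:wait | queues: N=2 E=2 S=1 W=1
Step 2 [NS]: N:car6-GO,E:wait,S:car5-GO,W:wait | queues: N=1 E=2 S=0 W=1
Step 3 [NS]: N:car8-GO,E:wait,S:empty,W:wait | queues: N=0 E=2 S=0 W=1
Step 4 [EW]: N:wait,E:car2-GO,S:wait,W:car4-GO | queues: N=0 E=1 S=0 W=0
Step 5 [EW]: N:wait,E:car7-GO,S:wait,W:empty | queues: N=0 E=0 S=0 W=0

N: empty
E: empty
S: empty
W: empty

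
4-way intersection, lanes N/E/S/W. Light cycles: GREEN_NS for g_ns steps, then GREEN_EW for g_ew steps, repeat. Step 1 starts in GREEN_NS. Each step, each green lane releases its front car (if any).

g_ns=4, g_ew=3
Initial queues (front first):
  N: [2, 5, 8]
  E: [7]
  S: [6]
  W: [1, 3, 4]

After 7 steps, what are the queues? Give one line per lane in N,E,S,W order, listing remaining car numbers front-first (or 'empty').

Step 1 [NS]: N:car2-GO,E:wait,S:car6-GO,W:wait | queues: N=2 E=1 S=0 W=3
Step 2 [NS]: N:car5-GO,E:wait,S:empty,W:wait | queues: N=1 E=1 S=0 W=3
Step 3 [NS]: N:car8-GO,E:wait,S:empty,W:wait | queues: N=0 E=1 S=0 W=3
Step 4 [NS]: N:empty,E:wait,S:empty,W:wait | queues: N=0 E=1 S=0 W=3
Step 5 [EW]: N:wait,E:car7-GO,S:wait,W:car1-GO | queues: N=0 E=0 S=0 W=2
Step 6 [EW]: N:wait,E:empty,S:wait,W:car3-GO | queues: N=0 E=0 S=0 W=1
Step 7 [EW]: N:wait,E:empty,S:wait,W:car4-GO | queues: N=0 E=0 S=0 W=0

N: empty
E: empty
S: empty
W: empty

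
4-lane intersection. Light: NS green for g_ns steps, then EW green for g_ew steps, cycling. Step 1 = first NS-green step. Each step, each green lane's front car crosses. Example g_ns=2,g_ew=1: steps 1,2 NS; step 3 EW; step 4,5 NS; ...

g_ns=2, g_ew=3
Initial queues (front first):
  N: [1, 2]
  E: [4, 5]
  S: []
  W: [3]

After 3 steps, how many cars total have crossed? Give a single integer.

Answer: 4

Derivation:
Step 1 [NS]: N:car1-GO,E:wait,S:empty,W:wait | queues: N=1 E=2 S=0 W=1
Step 2 [NS]: N:car2-GO,E:wait,S:empty,W:wait | queues: N=0 E=2 S=0 W=1
Step 3 [EW]: N:wait,E:car4-GO,S:wait,W:car3-GO | queues: N=0 E=1 S=0 W=0
Cars crossed by step 3: 4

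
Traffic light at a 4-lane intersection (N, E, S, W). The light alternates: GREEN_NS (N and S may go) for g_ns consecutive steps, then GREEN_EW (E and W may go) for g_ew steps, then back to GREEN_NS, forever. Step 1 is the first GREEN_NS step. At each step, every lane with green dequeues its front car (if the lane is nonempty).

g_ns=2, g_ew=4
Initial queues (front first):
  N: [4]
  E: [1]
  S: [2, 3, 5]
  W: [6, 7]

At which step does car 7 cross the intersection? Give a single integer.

Step 1 [NS]: N:car4-GO,E:wait,S:car2-GO,W:wait | queues: N=0 E=1 S=2 W=2
Step 2 [NS]: N:empty,E:wait,S:car3-GO,W:wait | queues: N=0 E=1 S=1 W=2
Step 3 [EW]: N:wait,E:car1-GO,S:wait,W:car6-GO | queues: N=0 E=0 S=1 W=1
Step 4 [EW]: N:wait,E:empty,S:wait,W:car7-GO | queues: N=0 E=0 S=1 W=0
Step 5 [EW]: N:wait,E:empty,S:wait,W:empty | queues: N=0 E=0 S=1 W=0
Step 6 [EW]: N:wait,E:empty,S:wait,W:empty | queues: N=0 E=0 S=1 W=0
Step 7 [NS]: N:empty,E:wait,S:car5-GO,W:wait | queues: N=0 E=0 S=0 W=0
Car 7 crosses at step 4

4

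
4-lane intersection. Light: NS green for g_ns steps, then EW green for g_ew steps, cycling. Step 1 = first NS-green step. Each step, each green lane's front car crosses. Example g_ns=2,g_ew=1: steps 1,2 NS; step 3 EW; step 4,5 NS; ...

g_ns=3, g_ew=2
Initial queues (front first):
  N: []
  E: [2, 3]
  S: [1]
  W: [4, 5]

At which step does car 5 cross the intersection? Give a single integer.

Step 1 [NS]: N:empty,E:wait,S:car1-GO,W:wait | queues: N=0 E=2 S=0 W=2
Step 2 [NS]: N:empty,E:wait,S:empty,W:wait | queues: N=0 E=2 S=0 W=2
Step 3 [NS]: N:empty,E:wait,S:empty,W:wait | queues: N=0 E=2 S=0 W=2
Step 4 [EW]: N:wait,E:car2-GO,S:wait,W:car4-GO | queues: N=0 E=1 S=0 W=1
Step 5 [EW]: N:wait,E:car3-GO,S:wait,W:car5-GO | queues: N=0 E=0 S=0 W=0
Car 5 crosses at step 5

5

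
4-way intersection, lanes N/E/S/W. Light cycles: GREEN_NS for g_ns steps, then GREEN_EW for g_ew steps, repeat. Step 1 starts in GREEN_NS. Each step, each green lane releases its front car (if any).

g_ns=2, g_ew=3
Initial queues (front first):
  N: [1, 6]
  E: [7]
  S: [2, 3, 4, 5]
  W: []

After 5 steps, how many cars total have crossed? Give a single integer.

Step 1 [NS]: N:car1-GO,E:wait,S:car2-GO,W:wait | queues: N=1 E=1 S=3 W=0
Step 2 [NS]: N:car6-GO,E:wait,S:car3-GO,W:wait | queues: N=0 E=1 S=2 W=0
Step 3 [EW]: N:wait,E:car7-GO,S:wait,W:empty | queues: N=0 E=0 S=2 W=0
Step 4 [EW]: N:wait,E:empty,S:wait,W:empty | queues: N=0 E=0 S=2 W=0
Step 5 [EW]: N:wait,E:empty,S:wait,W:empty | queues: N=0 E=0 S=2 W=0
Cars crossed by step 5: 5

Answer: 5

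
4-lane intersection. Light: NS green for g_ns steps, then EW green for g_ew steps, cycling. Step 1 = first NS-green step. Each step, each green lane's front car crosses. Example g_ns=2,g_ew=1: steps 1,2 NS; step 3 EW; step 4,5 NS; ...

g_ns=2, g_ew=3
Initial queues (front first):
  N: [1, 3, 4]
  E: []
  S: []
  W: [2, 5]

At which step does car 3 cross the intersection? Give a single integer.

Step 1 [NS]: N:car1-GO,E:wait,S:empty,W:wait | queues: N=2 E=0 S=0 W=2
Step 2 [NS]: N:car3-GO,E:wait,S:empty,W:wait | queues: N=1 E=0 S=0 W=2
Step 3 [EW]: N:wait,E:empty,S:wait,W:car2-GO | queues: N=1 E=0 S=0 W=1
Step 4 [EW]: N:wait,E:empty,S:wait,W:car5-GO | queues: N=1 E=0 S=0 W=0
Step 5 [EW]: N:wait,E:empty,S:wait,W:empty | queues: N=1 E=0 S=0 W=0
Step 6 [NS]: N:car4-GO,E:wait,S:empty,W:wait | queues: N=0 E=0 S=0 W=0
Car 3 crosses at step 2

2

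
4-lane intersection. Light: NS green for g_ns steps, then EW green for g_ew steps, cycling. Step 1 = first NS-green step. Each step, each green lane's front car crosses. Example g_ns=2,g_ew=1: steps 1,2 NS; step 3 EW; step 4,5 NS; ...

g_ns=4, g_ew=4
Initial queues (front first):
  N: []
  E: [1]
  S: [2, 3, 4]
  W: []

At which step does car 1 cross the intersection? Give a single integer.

Step 1 [NS]: N:empty,E:wait,S:car2-GO,W:wait | queues: N=0 E=1 S=2 W=0
Step 2 [NS]: N:empty,E:wait,S:car3-GO,W:wait | queues: N=0 E=1 S=1 W=0
Step 3 [NS]: N:empty,E:wait,S:car4-GO,W:wait | queues: N=0 E=1 S=0 W=0
Step 4 [NS]: N:empty,E:wait,S:empty,W:wait | queues: N=0 E=1 S=0 W=0
Step 5 [EW]: N:wait,E:car1-GO,S:wait,W:empty | queues: N=0 E=0 S=0 W=0
Car 1 crosses at step 5

5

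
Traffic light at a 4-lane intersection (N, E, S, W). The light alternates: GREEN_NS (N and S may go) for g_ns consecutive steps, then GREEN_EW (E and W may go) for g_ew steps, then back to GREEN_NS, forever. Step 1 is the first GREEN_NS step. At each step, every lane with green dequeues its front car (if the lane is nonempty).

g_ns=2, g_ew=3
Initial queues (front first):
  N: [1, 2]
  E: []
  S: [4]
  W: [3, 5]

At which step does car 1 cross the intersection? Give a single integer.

Step 1 [NS]: N:car1-GO,E:wait,S:car4-GO,W:wait | queues: N=1 E=0 S=0 W=2
Step 2 [NS]: N:car2-GO,E:wait,S:empty,W:wait | queues: N=0 E=0 S=0 W=2
Step 3 [EW]: N:wait,E:empty,S:wait,W:car3-GO | queues: N=0 E=0 S=0 W=1
Step 4 [EW]: N:wait,E:empty,S:wait,W:car5-GO | queues: N=0 E=0 S=0 W=0
Car 1 crosses at step 1

1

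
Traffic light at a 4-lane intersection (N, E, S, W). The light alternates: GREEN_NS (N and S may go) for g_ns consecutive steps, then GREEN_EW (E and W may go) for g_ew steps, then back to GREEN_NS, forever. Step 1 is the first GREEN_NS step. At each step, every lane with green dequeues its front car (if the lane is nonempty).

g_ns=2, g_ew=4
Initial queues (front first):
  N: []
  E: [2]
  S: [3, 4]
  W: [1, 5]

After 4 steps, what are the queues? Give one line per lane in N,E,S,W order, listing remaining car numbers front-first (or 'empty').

Step 1 [NS]: N:empty,E:wait,S:car3-GO,W:wait | queues: N=0 E=1 S=1 W=2
Step 2 [NS]: N:empty,E:wait,S:car4-GO,W:wait | queues: N=0 E=1 S=0 W=2
Step 3 [EW]: N:wait,E:car2-GO,S:wait,W:car1-GO | queues: N=0 E=0 S=0 W=1
Step 4 [EW]: N:wait,E:empty,S:wait,W:car5-GO | queues: N=0 E=0 S=0 W=0

N: empty
E: empty
S: empty
W: empty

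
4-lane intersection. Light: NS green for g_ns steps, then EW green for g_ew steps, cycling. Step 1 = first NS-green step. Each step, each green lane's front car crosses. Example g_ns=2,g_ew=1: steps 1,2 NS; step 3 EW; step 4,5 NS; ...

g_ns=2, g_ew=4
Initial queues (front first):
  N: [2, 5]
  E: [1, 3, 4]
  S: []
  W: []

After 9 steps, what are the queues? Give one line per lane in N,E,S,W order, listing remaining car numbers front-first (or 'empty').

Step 1 [NS]: N:car2-GO,E:wait,S:empty,W:wait | queues: N=1 E=3 S=0 W=0
Step 2 [NS]: N:car5-GO,E:wait,S:empty,W:wait | queues: N=0 E=3 S=0 W=0
Step 3 [EW]: N:wait,E:car1-GO,S:wait,W:empty | queues: N=0 E=2 S=0 W=0
Step 4 [EW]: N:wait,E:car3-GO,S:wait,W:empty | queues: N=0 E=1 S=0 W=0
Step 5 [EW]: N:wait,E:car4-GO,S:wait,W:empty | queues: N=0 E=0 S=0 W=0

N: empty
E: empty
S: empty
W: empty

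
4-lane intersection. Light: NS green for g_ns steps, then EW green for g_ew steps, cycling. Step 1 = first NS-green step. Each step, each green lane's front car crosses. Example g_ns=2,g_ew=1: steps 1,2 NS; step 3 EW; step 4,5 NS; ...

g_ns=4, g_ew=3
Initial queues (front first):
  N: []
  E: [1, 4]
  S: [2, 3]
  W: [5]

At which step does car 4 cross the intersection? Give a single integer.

Step 1 [NS]: N:empty,E:wait,S:car2-GO,W:wait | queues: N=0 E=2 S=1 W=1
Step 2 [NS]: N:empty,E:wait,S:car3-GO,W:wait | queues: N=0 E=2 S=0 W=1
Step 3 [NS]: N:empty,E:wait,S:empty,W:wait | queues: N=0 E=2 S=0 W=1
Step 4 [NS]: N:empty,E:wait,S:empty,W:wait | queues: N=0 E=2 S=0 W=1
Step 5 [EW]: N:wait,E:car1-GO,S:wait,W:car5-GO | queues: N=0 E=1 S=0 W=0
Step 6 [EW]: N:wait,E:car4-GO,S:wait,W:empty | queues: N=0 E=0 S=0 W=0
Car 4 crosses at step 6

6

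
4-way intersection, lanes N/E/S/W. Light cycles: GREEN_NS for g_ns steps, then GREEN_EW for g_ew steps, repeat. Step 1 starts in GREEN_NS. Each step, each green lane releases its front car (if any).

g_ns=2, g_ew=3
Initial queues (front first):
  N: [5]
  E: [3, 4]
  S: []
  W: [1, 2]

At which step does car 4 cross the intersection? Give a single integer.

Step 1 [NS]: N:car5-GO,E:wait,S:empty,W:wait | queues: N=0 E=2 S=0 W=2
Step 2 [NS]: N:empty,E:wait,S:empty,W:wait | queues: N=0 E=2 S=0 W=2
Step 3 [EW]: N:wait,E:car3-GO,S:wait,W:car1-GO | queues: N=0 E=1 S=0 W=1
Step 4 [EW]: N:wait,E:car4-GO,S:wait,W:car2-GO | queues: N=0 E=0 S=0 W=0
Car 4 crosses at step 4

4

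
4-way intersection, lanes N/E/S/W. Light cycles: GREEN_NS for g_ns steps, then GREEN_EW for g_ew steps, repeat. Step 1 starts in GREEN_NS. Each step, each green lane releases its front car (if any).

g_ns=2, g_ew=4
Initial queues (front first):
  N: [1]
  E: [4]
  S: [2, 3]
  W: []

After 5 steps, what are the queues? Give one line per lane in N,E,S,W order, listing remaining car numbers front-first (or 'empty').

Step 1 [NS]: N:car1-GO,E:wait,S:car2-GO,W:wait | queues: N=0 E=1 S=1 W=0
Step 2 [NS]: N:empty,E:wait,S:car3-GO,W:wait | queues: N=0 E=1 S=0 W=0
Step 3 [EW]: N:wait,E:car4-GO,S:wait,W:empty | queues: N=0 E=0 S=0 W=0

N: empty
E: empty
S: empty
W: empty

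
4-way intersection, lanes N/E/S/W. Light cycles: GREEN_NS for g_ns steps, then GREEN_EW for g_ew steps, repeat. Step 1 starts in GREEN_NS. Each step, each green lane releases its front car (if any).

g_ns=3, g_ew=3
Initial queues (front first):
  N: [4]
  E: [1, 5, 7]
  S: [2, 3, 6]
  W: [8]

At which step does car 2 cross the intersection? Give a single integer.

Step 1 [NS]: N:car4-GO,E:wait,S:car2-GO,W:wait | queues: N=0 E=3 S=2 W=1
Step 2 [NS]: N:empty,E:wait,S:car3-GO,W:wait | queues: N=0 E=3 S=1 W=1
Step 3 [NS]: N:empty,E:wait,S:car6-GO,W:wait | queues: N=0 E=3 S=0 W=1
Step 4 [EW]: N:wait,E:car1-GO,S:wait,W:car8-GO | queues: N=0 E=2 S=0 W=0
Step 5 [EW]: N:wait,E:car5-GO,S:wait,W:empty | queues: N=0 E=1 S=0 W=0
Step 6 [EW]: N:wait,E:car7-GO,S:wait,W:empty | queues: N=0 E=0 S=0 W=0
Car 2 crosses at step 1

1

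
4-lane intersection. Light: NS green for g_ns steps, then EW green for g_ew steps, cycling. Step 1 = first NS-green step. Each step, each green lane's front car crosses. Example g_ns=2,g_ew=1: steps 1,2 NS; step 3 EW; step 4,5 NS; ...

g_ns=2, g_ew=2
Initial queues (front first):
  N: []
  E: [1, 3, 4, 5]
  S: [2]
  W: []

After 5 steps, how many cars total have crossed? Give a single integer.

Step 1 [NS]: N:empty,E:wait,S:car2-GO,W:wait | queues: N=0 E=4 S=0 W=0
Step 2 [NS]: N:empty,E:wait,S:empty,W:wait | queues: N=0 E=4 S=0 W=0
Step 3 [EW]: N:wait,E:car1-GO,S:wait,W:empty | queues: N=0 E=3 S=0 W=0
Step 4 [EW]: N:wait,E:car3-GO,S:wait,W:empty | queues: N=0 E=2 S=0 W=0
Step 5 [NS]: N:empty,E:wait,S:empty,W:wait | queues: N=0 E=2 S=0 W=0
Cars crossed by step 5: 3

Answer: 3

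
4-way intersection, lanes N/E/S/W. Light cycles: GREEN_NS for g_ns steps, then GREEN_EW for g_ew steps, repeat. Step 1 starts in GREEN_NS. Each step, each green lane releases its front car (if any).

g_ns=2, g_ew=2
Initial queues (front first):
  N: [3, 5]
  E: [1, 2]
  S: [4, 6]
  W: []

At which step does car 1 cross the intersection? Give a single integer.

Step 1 [NS]: N:car3-GO,E:wait,S:car4-GO,W:wait | queues: N=1 E=2 S=1 W=0
Step 2 [NS]: N:car5-GO,E:wait,S:car6-GO,W:wait | queues: N=0 E=2 S=0 W=0
Step 3 [EW]: N:wait,E:car1-GO,S:wait,W:empty | queues: N=0 E=1 S=0 W=0
Step 4 [EW]: N:wait,E:car2-GO,S:wait,W:empty | queues: N=0 E=0 S=0 W=0
Car 1 crosses at step 3

3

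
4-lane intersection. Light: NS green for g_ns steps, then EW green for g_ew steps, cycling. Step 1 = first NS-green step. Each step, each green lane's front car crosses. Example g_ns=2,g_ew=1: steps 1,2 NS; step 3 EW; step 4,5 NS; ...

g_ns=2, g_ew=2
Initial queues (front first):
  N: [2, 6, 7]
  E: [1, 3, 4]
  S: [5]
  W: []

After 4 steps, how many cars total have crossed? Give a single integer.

Step 1 [NS]: N:car2-GO,E:wait,S:car5-GO,W:wait | queues: N=2 E=3 S=0 W=0
Step 2 [NS]: N:car6-GO,E:wait,S:empty,W:wait | queues: N=1 E=3 S=0 W=0
Step 3 [EW]: N:wait,E:car1-GO,S:wait,W:empty | queues: N=1 E=2 S=0 W=0
Step 4 [EW]: N:wait,E:car3-GO,S:wait,W:empty | queues: N=1 E=1 S=0 W=0
Cars crossed by step 4: 5

Answer: 5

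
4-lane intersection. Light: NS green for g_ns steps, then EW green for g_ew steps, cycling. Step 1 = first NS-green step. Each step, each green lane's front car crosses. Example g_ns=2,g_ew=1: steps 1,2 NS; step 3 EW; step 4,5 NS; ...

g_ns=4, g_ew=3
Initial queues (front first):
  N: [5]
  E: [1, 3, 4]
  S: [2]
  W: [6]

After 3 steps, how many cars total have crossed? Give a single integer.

Answer: 2

Derivation:
Step 1 [NS]: N:car5-GO,E:wait,S:car2-GO,W:wait | queues: N=0 E=3 S=0 W=1
Step 2 [NS]: N:empty,E:wait,S:empty,W:wait | queues: N=0 E=3 S=0 W=1
Step 3 [NS]: N:empty,E:wait,S:empty,W:wait | queues: N=0 E=3 S=0 W=1
Cars crossed by step 3: 2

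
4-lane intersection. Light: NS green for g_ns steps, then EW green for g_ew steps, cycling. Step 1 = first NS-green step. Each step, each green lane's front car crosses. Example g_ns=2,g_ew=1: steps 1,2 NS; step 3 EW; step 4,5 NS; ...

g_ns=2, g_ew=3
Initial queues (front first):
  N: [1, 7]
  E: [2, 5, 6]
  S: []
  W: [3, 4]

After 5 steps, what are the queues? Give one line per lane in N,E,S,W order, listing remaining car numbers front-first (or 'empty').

Step 1 [NS]: N:car1-GO,E:wait,S:empty,W:wait | queues: N=1 E=3 S=0 W=2
Step 2 [NS]: N:car7-GO,E:wait,S:empty,W:wait | queues: N=0 E=3 S=0 W=2
Step 3 [EW]: N:wait,E:car2-GO,S:wait,W:car3-GO | queues: N=0 E=2 S=0 W=1
Step 4 [EW]: N:wait,E:car5-GO,S:wait,W:car4-GO | queues: N=0 E=1 S=0 W=0
Step 5 [EW]: N:wait,E:car6-GO,S:wait,W:empty | queues: N=0 E=0 S=0 W=0

N: empty
E: empty
S: empty
W: empty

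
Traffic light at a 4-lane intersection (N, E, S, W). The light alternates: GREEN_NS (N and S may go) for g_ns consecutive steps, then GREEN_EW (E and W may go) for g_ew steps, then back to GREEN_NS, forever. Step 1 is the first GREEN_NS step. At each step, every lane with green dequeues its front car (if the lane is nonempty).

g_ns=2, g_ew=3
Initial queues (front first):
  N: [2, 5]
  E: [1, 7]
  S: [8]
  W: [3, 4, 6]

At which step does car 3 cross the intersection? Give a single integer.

Step 1 [NS]: N:car2-GO,E:wait,S:car8-GO,W:wait | queues: N=1 E=2 S=0 W=3
Step 2 [NS]: N:car5-GO,E:wait,S:empty,W:wait | queues: N=0 E=2 S=0 W=3
Step 3 [EW]: N:wait,E:car1-GO,S:wait,W:car3-GO | queues: N=0 E=1 S=0 W=2
Step 4 [EW]: N:wait,E:car7-GO,S:wait,W:car4-GO | queues: N=0 E=0 S=0 W=1
Step 5 [EW]: N:wait,E:empty,S:wait,W:car6-GO | queues: N=0 E=0 S=0 W=0
Car 3 crosses at step 3

3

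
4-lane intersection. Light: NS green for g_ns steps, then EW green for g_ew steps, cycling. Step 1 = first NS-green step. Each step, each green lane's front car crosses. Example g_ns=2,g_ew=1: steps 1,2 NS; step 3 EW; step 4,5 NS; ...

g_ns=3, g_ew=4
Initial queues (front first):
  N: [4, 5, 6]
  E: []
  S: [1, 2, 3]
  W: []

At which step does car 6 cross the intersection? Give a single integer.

Step 1 [NS]: N:car4-GO,E:wait,S:car1-GO,W:wait | queues: N=2 E=0 S=2 W=0
Step 2 [NS]: N:car5-GO,E:wait,S:car2-GO,W:wait | queues: N=1 E=0 S=1 W=0
Step 3 [NS]: N:car6-GO,E:wait,S:car3-GO,W:wait | queues: N=0 E=0 S=0 W=0
Car 6 crosses at step 3

3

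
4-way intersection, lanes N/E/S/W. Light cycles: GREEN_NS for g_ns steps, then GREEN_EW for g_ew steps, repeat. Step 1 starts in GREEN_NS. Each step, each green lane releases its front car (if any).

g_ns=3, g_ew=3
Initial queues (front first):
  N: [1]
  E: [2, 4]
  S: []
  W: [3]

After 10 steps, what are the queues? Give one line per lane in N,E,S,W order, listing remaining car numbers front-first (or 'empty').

Step 1 [NS]: N:car1-GO,E:wait,S:empty,W:wait | queues: N=0 E=2 S=0 W=1
Step 2 [NS]: N:empty,E:wait,S:empty,W:wait | queues: N=0 E=2 S=0 W=1
Step 3 [NS]: N:empty,E:wait,S:empty,W:wait | queues: N=0 E=2 S=0 W=1
Step 4 [EW]: N:wait,E:car2-GO,S:wait,W:car3-GO | queues: N=0 E=1 S=0 W=0
Step 5 [EW]: N:wait,E:car4-GO,S:wait,W:empty | queues: N=0 E=0 S=0 W=0

N: empty
E: empty
S: empty
W: empty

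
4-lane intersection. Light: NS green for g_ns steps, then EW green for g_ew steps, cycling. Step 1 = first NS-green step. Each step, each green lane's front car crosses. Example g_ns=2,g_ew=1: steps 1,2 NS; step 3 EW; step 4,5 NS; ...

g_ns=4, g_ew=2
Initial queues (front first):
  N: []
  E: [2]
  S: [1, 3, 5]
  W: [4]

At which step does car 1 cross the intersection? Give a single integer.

Step 1 [NS]: N:empty,E:wait,S:car1-GO,W:wait | queues: N=0 E=1 S=2 W=1
Step 2 [NS]: N:empty,E:wait,S:car3-GO,W:wait | queues: N=0 E=1 S=1 W=1
Step 3 [NS]: N:empty,E:wait,S:car5-GO,W:wait | queues: N=0 E=1 S=0 W=1
Step 4 [NS]: N:empty,E:wait,S:empty,W:wait | queues: N=0 E=1 S=0 W=1
Step 5 [EW]: N:wait,E:car2-GO,S:wait,W:car4-GO | queues: N=0 E=0 S=0 W=0
Car 1 crosses at step 1

1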